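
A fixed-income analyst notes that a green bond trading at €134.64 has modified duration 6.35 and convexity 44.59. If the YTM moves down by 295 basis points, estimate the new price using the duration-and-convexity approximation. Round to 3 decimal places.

Duration effect: -D_mod·Δy = -6.35 × (-0.0295) = +0.187325
Convexity effect: ½·C·(Δy)² = 0.5 × 44.59 × (-0.0295)² = +0.01940222375
ΔP/P ≈ +0.187325 + 0.01940222375 = +0.20672722375
New price ≈ 134.64 × (1 + 0.20672722375) = 162.4737534057.

€162.474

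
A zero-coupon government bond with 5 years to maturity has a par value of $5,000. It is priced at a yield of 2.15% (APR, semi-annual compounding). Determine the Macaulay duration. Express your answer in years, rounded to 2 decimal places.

A zero-coupon bond has a single cash flow at maturity, so its Macaulay duration equals its maturity: 5 years.
(Equivalently: 10 semi-annual periods ÷ 2 = 5 years.)

5.00 years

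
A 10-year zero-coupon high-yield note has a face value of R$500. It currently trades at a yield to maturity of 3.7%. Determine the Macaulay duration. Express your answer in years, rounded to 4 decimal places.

10.0000 years

A zero-coupon bond has a single cash flow at maturity, so its Macaulay duration equals its maturity: 10 years.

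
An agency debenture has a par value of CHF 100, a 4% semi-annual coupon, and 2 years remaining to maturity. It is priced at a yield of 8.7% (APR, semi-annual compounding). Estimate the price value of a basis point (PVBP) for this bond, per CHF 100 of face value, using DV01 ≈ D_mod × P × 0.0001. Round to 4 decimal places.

CHF 0.0170

Periodic yield y = 0.0435.
  t   CF        PV=CF/(1+0.0435)^t    t·PV
  1         2.00         1.9166         1.9166
  2         2.00         1.8367         3.6735
  3         2.00         1.7602         5.2805
  4       102.00        86.0261       344.1045
  Σ                     91.5396       354.9751
P = 91.5396; D_Mac = 3.87783 half-year periods = 1.93891 yrs; D_mod = 1.85809 yrs.
DV01 ≈ 1.85809 × 91.5396 × 0.0001 = 0.017009.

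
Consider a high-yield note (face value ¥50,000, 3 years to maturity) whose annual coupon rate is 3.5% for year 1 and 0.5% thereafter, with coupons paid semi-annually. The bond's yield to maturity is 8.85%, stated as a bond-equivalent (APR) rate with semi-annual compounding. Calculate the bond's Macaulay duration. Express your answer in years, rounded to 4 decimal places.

2.9010 years

Periodic yield y = 0.04425. Discount each cash flow and weight by its period:
  t   CF        PV=CF/(1+0.04425)^t    t·PV
  1       875.00       837.9220       837.9220
  2       875.00       802.4151     1,604.8302
  3       125.00       109.7733       329.3198
  4       125.00       105.1216       420.4865
  5       125.00       100.6671       503.3355
  6    50,125.00    38,656.9408   231,941.6447
  Σ                 40,612.8398   235,637.5386
Price P = Σ PV = 40,612.8398.
Macaulay duration = Σ(t·PV) / P = 235,637.5386 / 40,612.8398 = 5.80205 half-year periods.
In years: 5.80205 / 2 = 2.90102 years.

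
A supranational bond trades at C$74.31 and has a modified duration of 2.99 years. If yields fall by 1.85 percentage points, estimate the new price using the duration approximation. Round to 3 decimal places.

Duration approximation: ΔP/P ≈ -D_mod · Δy = -2.99 × (-0.0185) = +0.055315.
New price ≈ 74.31 × (1 + 0.055315) = 78.42045765.

C$78.420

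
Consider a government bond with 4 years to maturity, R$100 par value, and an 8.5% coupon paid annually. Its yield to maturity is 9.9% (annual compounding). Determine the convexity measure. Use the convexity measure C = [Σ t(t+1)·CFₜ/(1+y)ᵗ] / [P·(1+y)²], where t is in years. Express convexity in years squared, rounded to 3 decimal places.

14.055

With y = 0.099:
  t   CF        PV=CF/(1+0.099)^t    t·PV        t(t+1)·PV
  1         8.50         7.7343         7.7343          15.4686
  2         8.50         7.0376        14.0752          42.2255
  3         8.50         6.4036        19.2109          76.8435
  4       108.50        74.3771       297.5082       1,487.5411
  Σ                     95.5526       338.5286       1,622.0787
P = 95.5526.
Convexity = Σ t(t+1)·PV / [P·(1+y)²] = 1,622.0787 / (95.5526 × 1.207801) = 14.05511.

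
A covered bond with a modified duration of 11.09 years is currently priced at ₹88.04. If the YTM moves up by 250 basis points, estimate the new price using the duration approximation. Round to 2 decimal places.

₹63.63

Duration approximation: ΔP/P ≈ -D_mod · Δy = -11.09 × (+0.025) = -0.277250.
New price ≈ 88.04 × (1 - 0.277250) = 63.63091.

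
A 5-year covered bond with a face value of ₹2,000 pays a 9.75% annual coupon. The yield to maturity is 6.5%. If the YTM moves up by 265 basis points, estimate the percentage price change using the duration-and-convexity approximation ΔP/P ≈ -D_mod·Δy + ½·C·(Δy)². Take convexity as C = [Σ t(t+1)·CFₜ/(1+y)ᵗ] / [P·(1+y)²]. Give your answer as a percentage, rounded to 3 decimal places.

With y = 0.065:
  t   CF        PV=CF/(1+0.065)^t    t·PV        t(t+1)·PV
  1       195.00       183.0986       183.0986         366.1972
  2       195.00       171.9236       343.8471       1,031.5414
  3       195.00       161.4306       484.2917       1,937.1669
  4       195.00       151.5780       606.3120       3,031.5601
  5     2,195.00     1,602.0884     8,010.4422      48,062.6531
  Σ                  2,270.1192     9,627.9916      54,429.1186
P = 2,270.1192; D_Mac = 4.24118 yrs; D_mod = 3.98233 yrs; C = 21.13895.
Duration effect: -3.98233 × (+0.0265) = -0.105532
Convexity effect: 0.5 × 21.13895 × (0.0265)² = +0.0074224
ΔP/P ≈ -0.105532 + 0.0074224 = -0.098109 = -9.8109%.

-9.811%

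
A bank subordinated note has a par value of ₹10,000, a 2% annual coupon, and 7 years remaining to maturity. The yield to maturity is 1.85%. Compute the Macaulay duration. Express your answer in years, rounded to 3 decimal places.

Periodic yield y = 0.0185. Discount each cash flow and weight by its year:
  t   CF        PV=CF/(1+0.0185)^t    t·PV
  1       200.00       196.3672       196.3672
  2       200.00       192.8004       385.6008
  3       200.00       189.2984       567.8951
  4       200.00       185.8600       743.4399
  5       200.00       182.4840       912.4201
  6       200.00       179.1694     1,075.0163
  7    10,200.00     8,971.6627    62,801.6390
  Σ                 10,097.6421    66,682.3784
Price P = Σ PV = 10,097.6421.
Macaulay duration = Σ(t·PV) / P = 66,682.3784 / 10,097.6421 = 6.60376 years.

6.604 years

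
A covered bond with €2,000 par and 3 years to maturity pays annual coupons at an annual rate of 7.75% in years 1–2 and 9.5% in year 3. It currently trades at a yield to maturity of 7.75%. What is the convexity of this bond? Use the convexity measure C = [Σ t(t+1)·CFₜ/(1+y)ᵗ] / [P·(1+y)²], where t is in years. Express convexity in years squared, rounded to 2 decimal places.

With y = 0.0775:
  t   CF        PV=CF/(1+0.0775)^t    t·PV        t(t+1)·PV
  1       155.00       143.8515       143.8515         287.7030
  2       155.00       133.5049       267.0098         801.0293
  3     2,190.00     1,750.6216     5,251.8647      21,007.4590
  Σ                  2,027.9780     5,662.7260      22,096.1913
P = 2,027.9780.
Convexity = Σ t(t+1)·PV / [P·(1+y)²] = 22,096.1913 / (2,027.9780 × 1.161006) = 9.38468.

9.38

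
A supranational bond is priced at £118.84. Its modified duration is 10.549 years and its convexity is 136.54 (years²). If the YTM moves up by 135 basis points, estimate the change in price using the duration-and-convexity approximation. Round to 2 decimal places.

-£15.45

Duration effect: -D_mod·Δy = -10.549 × (+0.0135) = -0.1424115
Convexity effect: ½·C·(Δy)² = 0.5 × 136.54 × (0.0135)² = +0.0124422075
ΔP/P ≈ -0.1424115 + 0.0124422075 = -0.1299692925
ΔP ≈ 118.84 × (-0.1299692925) = -15.4455507207.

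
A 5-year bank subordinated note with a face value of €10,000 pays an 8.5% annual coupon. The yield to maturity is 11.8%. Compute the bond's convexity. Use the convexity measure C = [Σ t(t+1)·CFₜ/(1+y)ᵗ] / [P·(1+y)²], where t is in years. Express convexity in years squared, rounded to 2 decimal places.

19.09

With y = 0.118:
  t   CF        PV=CF/(1+0.118)^t    t·PV        t(t+1)·PV
  1       850.00       760.2862       760.2862       1,520.5725
  2       850.00       680.0413     1,360.0827       4,080.2481
  3       850.00       608.2660     1,824.7979       7,299.1916
  4       850.00       544.0662     2,176.2646      10,881.3231
  5    10,850.00     6,211.8466    31,059.2329     186,355.3972
  Σ                  8,804.5063    37,180.6643     210,136.7324
P = 8,804.5063.
Convexity = Σ t(t+1)·PV / [P·(1+y)²] = 210,136.7324 / (8,804.5063 × 1.249924) = 19.09472.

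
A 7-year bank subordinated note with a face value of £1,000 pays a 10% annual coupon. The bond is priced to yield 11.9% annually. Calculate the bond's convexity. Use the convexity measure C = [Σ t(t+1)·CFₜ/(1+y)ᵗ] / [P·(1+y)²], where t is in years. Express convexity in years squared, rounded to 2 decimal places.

With y = 0.119:
  t   CF        PV=CF/(1+0.119)^t    t·PV        t(t+1)·PV
  1       100.00        89.3655        89.3655         178.7310
  2       100.00        79.8619       159.7239         479.1716
  3       100.00        71.3690       214.1071         856.4283
  4       100.00        63.7793       255.1171       1,275.5857
  5       100.00        56.9967       284.9834       1,709.9004
  6       100.00        50.9354       305.6122       2,139.2856
  7     1,100.00       500.7052     3,504.9362      28,039.4898
  Σ                    913.0130     4,813.8454      34,678.5924
P = 913.0130.
Convexity = Σ t(t+1)·PV / [P·(1+y)²] = 34,678.5924 / (913.0130 × 1.252161) = 30.33363.

30.33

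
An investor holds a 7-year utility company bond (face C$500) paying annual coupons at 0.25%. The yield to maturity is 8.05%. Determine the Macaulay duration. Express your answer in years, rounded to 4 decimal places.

6.9277 years

Periodic yield y = 0.0805. Discount each cash flow and weight by its year:
  t   CF        PV=CF/(1+0.0805)^t    t·PV
  1         1.25         1.1569         1.1569
  2         1.25         1.0707         2.1414
  3         1.25         0.9909         2.9727
  4         1.25         0.9171         3.6684
  5         1.25         0.8488         4.2438
  6         1.25         0.7855         4.7132
  7       501.25       291.5285     2,040.6994
  Σ                    297.2983     2,059.5957
Price P = Σ PV = 297.2983.
Macaulay duration = Σ(t·PV) / P = 2,059.5957 / 297.2983 = 6.92771 years.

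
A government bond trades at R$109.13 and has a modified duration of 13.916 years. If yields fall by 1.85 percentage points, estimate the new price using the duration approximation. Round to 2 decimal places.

Duration approximation: ΔP/P ≈ -D_mod · Δy = -13.916 × (-0.0185) = +0.257446.
New price ≈ 109.13 × (1 + 0.257446) = 137.22508198.

R$137.23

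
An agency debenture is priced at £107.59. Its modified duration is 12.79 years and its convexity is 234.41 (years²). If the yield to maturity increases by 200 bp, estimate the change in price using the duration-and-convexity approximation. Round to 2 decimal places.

-£22.48

Duration effect: -D_mod·Δy = -12.79 × (+0.02) = -0.255800
Convexity effect: ½·C·(Δy)² = 0.5 × 234.41 × (0.02)² = +0.0468820
ΔP/P ≈ -0.255800 + 0.0468820 = -0.208918
ΔP ≈ 107.59 × (-0.208918) = -22.47748762.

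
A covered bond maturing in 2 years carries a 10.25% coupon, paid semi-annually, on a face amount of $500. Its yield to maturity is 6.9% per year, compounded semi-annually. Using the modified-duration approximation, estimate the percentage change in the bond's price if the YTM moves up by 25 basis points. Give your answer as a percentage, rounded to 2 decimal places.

Periodic yield y = 0.0345. Modified duration first:
  t   CF        PV=CF/(1+0.0345)^t    t·PV
  1       25.625        24.7704        24.7704
  2       25.625        23.9443        47.8887
  3       25.625        23.1458        69.4374
  4      525.625       458.9380     1,835.7521
  Σ                    530.7986     1,977.8486
P = 530.7986; D_Mac = 3.72618 half-year periods = 1.86309 yrs; D_mod = 1.86309/(1+0.0345) = 1.80095 yrs.
ΔP/P ≈ -D_mod · Δy = -1.80095 × (+0.0025) = -0.004502 = -0.4502%.

-0.45%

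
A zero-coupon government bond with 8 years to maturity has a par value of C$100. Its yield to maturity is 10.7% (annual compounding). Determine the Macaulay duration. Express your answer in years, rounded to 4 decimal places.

A zero-coupon bond has a single cash flow at maturity, so its Macaulay duration equals its maturity: 8 years.

8.0000 years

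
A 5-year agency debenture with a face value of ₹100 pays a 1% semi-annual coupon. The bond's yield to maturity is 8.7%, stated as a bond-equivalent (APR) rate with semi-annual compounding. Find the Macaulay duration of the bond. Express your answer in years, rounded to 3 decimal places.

4.861 years

Periodic yield y = 0.0435. Discount each cash flow and weight by its period:
  t   CF        PV=CF/(1+0.0435)^t    t·PV
  1         0.50         0.4792         0.4792
  2         0.50         0.4592         0.9184
  3         0.50         0.4400         1.3201
  4         0.50         0.4217         1.6868
  5         0.50         0.4041         2.0206
  6         0.50         0.3873         2.3236
  7         0.50         0.3711         2.5979
  8         0.50         0.3557         2.8452
  9         0.50         0.3408         3.0675
  10      100.50        65.6510       656.5103
  Σ                     69.3101       673.7695
Price P = Σ PV = 69.3101.
Macaulay duration = Σ(t·PV) / P = 673.7695 / 69.3101 = 9.72109 half-year periods.
In years: 9.72109 / 2 = 4.86054 years.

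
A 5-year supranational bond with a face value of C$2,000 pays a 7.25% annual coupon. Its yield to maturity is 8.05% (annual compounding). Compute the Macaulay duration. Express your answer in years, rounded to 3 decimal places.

Periodic yield y = 0.0805. Discount each cash flow and weight by its year:
  t   CF        PV=CF/(1+0.0805)^t    t·PV
  1       145.00       134.1971       134.1971
  2       145.00       124.1991       248.3982
  3       145.00       114.9460       344.8379
  4       145.00       106.3822       425.5288
  5     2,145.00     1,456.4764     7,282.3818
  Σ                  1,936.2007     8,435.3438
Price P = Σ PV = 1,936.2007.
Macaulay duration = Σ(t·PV) / P = 8,435.3438 / 1,936.2007 = 4.35665 years.

4.357 years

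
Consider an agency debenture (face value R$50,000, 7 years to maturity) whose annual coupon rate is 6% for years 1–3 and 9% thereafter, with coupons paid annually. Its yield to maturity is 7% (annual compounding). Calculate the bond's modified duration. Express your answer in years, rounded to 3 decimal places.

Periodic yield y = 0.07. First find Macaulay duration:
  t   CF        PV=CF/(1+0.07)^t    t·PV
  1     3,000.00     2,803.7383     2,803.7383
  2     3,000.00     2,620.3162     5,240.6324
  3     3,000.00     2,448.8936     7,346.6809
  4     4,500.00     3,433.0285    13,732.1138
  5     4,500.00     3,208.4378    16,042.1890
  6     4,500.00     2,998.5400    17,991.2400
  7    54,500.00    33,939.8609   237,579.0265
  Σ                 51,452.8153   300,735.6210
P = 51,452.8153; Macaulay duration = 300,735.6210 / 51,452.8153 = 5.84488 years.
Modified duration = D_Mac / (1 + y) = 5.84488 / 1.07 = 5.46251 years.

5.463 years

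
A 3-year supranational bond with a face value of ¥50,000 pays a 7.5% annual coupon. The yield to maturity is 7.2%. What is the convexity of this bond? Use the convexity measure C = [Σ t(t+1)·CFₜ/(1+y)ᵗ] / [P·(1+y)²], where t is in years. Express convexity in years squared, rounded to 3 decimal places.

9.500

With y = 0.072:
  t   CF        PV=CF/(1+0.072)^t    t·PV        t(t+1)·PV
  1     3,750.00     3,498.1343     3,498.1343       6,996.2687
  2     3,750.00     3,263.1850     6,526.3700      19,579.1100
  3    53,750.00    43,630.8941   130,892.6822     523,570.7289
  Σ                 50,392.2134   140,917.1866     550,146.1076
P = 50,392.2134.
Convexity = Σ t(t+1)·PV / [P·(1+y)²] = 550,146.1076 / (50,392.2134 × 1.149184) = 9.50003.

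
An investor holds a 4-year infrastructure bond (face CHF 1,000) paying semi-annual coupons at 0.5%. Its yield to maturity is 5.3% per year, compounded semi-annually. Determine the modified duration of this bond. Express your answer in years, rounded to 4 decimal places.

3.8587 years

Periodic yield y = 0.0265. First find Macaulay duration:
  t   CF        PV=CF/(1+0.0265)^t    t·PV
  1         2.50         2.4355         2.4355
  2         2.50         2.3726         4.7452
  3         2.50         2.3113         6.9340
  4         2.50         2.2517         9.0067
  5         2.50         2.1935        10.9677
  6         2.50         2.1369        12.8215
  7         2.50         2.0817        14.5722
  8     1,002.50       813.2288     6,505.8304
  Σ                    829.0120     6,567.3131
P = 829.0120; Macaulay duration = 6,567.3131 / 829.0120 = 7.92185 half-year periods = 3.96093 years.
Modified duration = D_Mac / (1 + y) = 3.96093 / 1.0265 = 3.85867 years.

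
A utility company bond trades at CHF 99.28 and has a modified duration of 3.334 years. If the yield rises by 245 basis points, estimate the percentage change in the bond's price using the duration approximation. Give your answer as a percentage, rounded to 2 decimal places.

Duration approximation: ΔP/P ≈ -D_mod · Δy = -3.334 × (+0.0245) = -0.081683.
As a percentage: -8.1683%.

-8.17%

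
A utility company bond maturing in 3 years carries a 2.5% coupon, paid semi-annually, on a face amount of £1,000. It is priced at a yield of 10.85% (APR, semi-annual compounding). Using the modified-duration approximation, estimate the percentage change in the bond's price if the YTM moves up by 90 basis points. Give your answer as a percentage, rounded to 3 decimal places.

-2.471%

Periodic yield y = 0.05425. Modified duration first:
  t   CF        PV=CF/(1+0.05425)^t    t·PV
  1        12.50        11.8568        11.8568
  2        12.50        11.2466        22.4933
  3        12.50        10.6679        32.0037
  4        12.50        10.1190        40.4758
  5        12.50         9.5982        47.9912
  6     1,012.50       737.4513     4,424.7081
  Σ                    790.9399     4,579.5289
P = 790.9399; D_Mac = 5.78998 half-year periods = 2.89499 yrs; D_mod = 2.89499/(1+0.05425) = 2.74602 yrs.
ΔP/P ≈ -D_mod · Δy = -2.74602 × (+0.009) = -0.024714 = -2.4714%.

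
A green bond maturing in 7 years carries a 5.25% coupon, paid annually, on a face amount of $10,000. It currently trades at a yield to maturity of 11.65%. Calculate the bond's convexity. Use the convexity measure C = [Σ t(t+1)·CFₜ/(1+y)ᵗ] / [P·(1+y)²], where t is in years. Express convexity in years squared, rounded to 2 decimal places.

With y = 0.1165:
  t   CF        PV=CF/(1+0.1165)^t    t·PV        t(t+1)·PV
  1       525.00       470.2194       470.2194         940.4389
  2       525.00       421.1549       842.3098       2,526.9293
  3       525.00       377.2099     1,131.6298       4,526.5192
  4       525.00       337.8504     1,351.4015       6,757.0073
  5       525.00       302.5977     1,512.9887       9,077.9319
  6       525.00       271.0235     1,626.1410      11,382.9867
  7    10,525.00     4,866.4360    34,065.0517     272,520.4138
  Σ                  7,046.4918    40,999.7418     307,732.2271
P = 7,046.4918.
Convexity = Σ t(t+1)·PV / [P·(1+y)²] = 307,732.2271 / (7,046.4918 × 1.246572) = 35.03342.

35.03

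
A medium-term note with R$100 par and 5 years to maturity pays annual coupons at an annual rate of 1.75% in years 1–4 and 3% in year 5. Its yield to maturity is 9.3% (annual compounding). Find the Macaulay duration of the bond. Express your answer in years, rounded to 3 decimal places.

Periodic yield y = 0.093. Discount each cash flow and weight by its year:
  t   CF        PV=CF/(1+0.093)^t    t·PV
  1         1.75         1.6011         1.6011
  2         1.75         1.4649         2.9297
  3         1.75         1.3402         4.0207
  4         1.75         1.2262         4.9048
  5       103.00        66.0293       330.1463
  Σ                     71.6616       343.6025
Price P = Σ PV = 71.6616.
Macaulay duration = Σ(t·PV) / P = 343.6025 / 71.6616 = 4.79479 years.

4.795 years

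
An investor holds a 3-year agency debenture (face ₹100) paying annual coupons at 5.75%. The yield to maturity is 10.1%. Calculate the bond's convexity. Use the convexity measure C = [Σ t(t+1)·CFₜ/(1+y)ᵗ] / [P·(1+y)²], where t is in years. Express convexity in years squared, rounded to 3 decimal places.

With y = 0.101:
  t   CF        PV=CF/(1+0.101)^t    t·PV        t(t+1)·PV
  1         5.75         5.2225         5.2225          10.4450
  2         5.75         4.7434         9.4869          28.4606
  3       105.75        79.2352       237.7057         950.8230
  Σ                     89.2012       252.4151         989.7286
P = 89.2012.
Convexity = Σ t(t+1)·PV / [P·(1+y)²] = 989.7286 / (89.2012 × 1.212201) = 9.15315.

9.153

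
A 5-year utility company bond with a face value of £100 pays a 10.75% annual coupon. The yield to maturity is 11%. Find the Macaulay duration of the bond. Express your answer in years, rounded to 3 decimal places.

4.115 years

Periodic yield y = 0.11. Discount each cash flow and weight by its year:
  t   CF        PV=CF/(1+0.11)^t    t·PV
  1        10.75         9.6847         9.6847
  2        10.75         8.7249        17.4499
  3        10.75         7.8603        23.5809
  4        10.75         7.0814        28.3254
  5       110.75        65.7247       328.6237
  Σ                     99.0760       407.6646
Price P = Σ PV = 99.0760.
Macaulay duration = Σ(t·PV) / P = 407.6646 / 99.0760 = 4.11466 years.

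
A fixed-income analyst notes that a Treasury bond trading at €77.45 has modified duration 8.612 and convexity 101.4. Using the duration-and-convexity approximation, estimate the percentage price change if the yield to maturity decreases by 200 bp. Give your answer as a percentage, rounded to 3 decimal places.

Duration effect: -D_mod·Δy = -8.612 × (-0.02) = +0.172240
Convexity effect: ½·C·(Δy)² = 0.5 × 101.4 × (-0.02)² = +0.0202800
ΔP/P ≈ +0.172240 + 0.0202800 = +0.192520
= +19.2520%.

+19.252%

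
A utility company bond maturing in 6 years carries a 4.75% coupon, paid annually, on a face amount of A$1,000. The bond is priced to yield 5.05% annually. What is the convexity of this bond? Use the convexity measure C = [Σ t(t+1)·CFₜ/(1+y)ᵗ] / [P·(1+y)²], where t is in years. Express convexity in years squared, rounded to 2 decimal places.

With y = 0.0505:
  t   CF        PV=CF/(1+0.0505)^t    t·PV        t(t+1)·PV
  1        47.50        45.2166        45.2166          90.4331
  2        47.50        43.0429        86.0858         258.2574
  3        47.50        40.9737       122.9212         491.6847
  4        47.50        39.0040       156.0161         780.0804
  5        47.50        37.1290       185.6450       1,113.8702
  6     1,047.50       779.4310     4,676.5862      32,736.1032
  Σ                    984.7972     5,272.4708      35,470.4290
P = 984.7972.
Convexity = Σ t(t+1)·PV / [P·(1+y)²] = 35,470.4290 / (984.7972 × 1.103550) = 32.63830.

32.64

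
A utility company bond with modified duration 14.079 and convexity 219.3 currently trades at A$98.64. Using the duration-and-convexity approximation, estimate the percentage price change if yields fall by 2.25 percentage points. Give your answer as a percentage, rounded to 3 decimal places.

+37.229%

Duration effect: -D_mod·Δy = -14.079 × (-0.0225) = +0.3167775
Convexity effect: ½·C·(Δy)² = 0.5 × 219.3 × (-0.0225)² = +0.0555103125
ΔP/P ≈ +0.3167775 + 0.0555103125 = +0.3722878125
= +37.22878125%.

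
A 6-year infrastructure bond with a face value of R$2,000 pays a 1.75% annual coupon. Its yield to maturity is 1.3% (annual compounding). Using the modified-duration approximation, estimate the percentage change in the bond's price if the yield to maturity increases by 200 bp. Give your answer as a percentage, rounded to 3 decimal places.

-11.356%

Periodic yield y = 0.013. Modified duration first:
  t   CF        PV=CF/(1+0.013)^t    t·PV
  1        35.00        34.5508        34.5508
  2        35.00        34.1074        68.2149
  3        35.00        33.6697       101.0092
  4        35.00        33.2376       132.9506
  5        35.00        32.8111       164.0555
  6     2,035.00     1,883.2490    11,299.4939
  Σ                  2,051.6257    11,800.2749
P = 2,051.6257; D_Mac = 5.75167 yrs; D_mod = 5.75167/(1+0.013) = 5.67786 yrs.
ΔP/P ≈ -D_mod · Δy = -5.67786 × (+0.02) = -0.113557 = -11.3557%.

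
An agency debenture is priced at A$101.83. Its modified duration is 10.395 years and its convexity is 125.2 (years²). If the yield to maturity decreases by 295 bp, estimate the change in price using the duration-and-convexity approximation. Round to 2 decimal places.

+A$36.77

Duration effect: -D_mod·Δy = -10.395 × (-0.0295) = +0.3066525
Convexity effect: ½·C·(Δy)² = 0.5 × 125.2 × (-0.0295)² = +0.05447765
ΔP/P ≈ +0.3066525 + 0.05447765 = +0.36113015
ΔP ≈ 101.83 × (+0.36113015) = +36.7738831745.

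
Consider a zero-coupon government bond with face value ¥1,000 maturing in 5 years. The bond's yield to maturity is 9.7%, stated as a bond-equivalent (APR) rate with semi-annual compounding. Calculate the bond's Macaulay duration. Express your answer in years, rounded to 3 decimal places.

A zero-coupon bond has a single cash flow at maturity, so its Macaulay duration equals its maturity: 5 years.
(Equivalently: 10 semi-annual periods ÷ 2 = 5 years.)

5.000 years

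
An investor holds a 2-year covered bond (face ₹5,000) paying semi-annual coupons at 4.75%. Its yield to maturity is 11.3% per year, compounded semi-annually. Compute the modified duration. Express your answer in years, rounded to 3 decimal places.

1.823 years

Periodic yield y = 0.0565. First find Macaulay duration:
  t   CF        PV=CF/(1+0.0565)^t    t·PV
  1       118.75       112.3994       112.3994
  2       118.75       106.3885       212.7770
  3       118.75       100.6990       302.0970
  4     5,118.75     4,108.5248    16,434.0992
  Σ                  4,428.0117    17,061.3726
P = 4,428.0117; Macaulay duration = 17,061.3726 / 4,428.0117 = 3.85305 half-year periods = 1.92653 years.
Modified duration = D_Mac / (1 + y) = 1.92653 / 1.0565 = 1.82350 years.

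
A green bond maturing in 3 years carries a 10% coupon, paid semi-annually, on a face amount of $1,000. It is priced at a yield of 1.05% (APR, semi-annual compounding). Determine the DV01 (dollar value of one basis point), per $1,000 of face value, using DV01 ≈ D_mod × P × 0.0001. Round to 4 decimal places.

Periodic yield y = 0.00525.
  t   CF        PV=CF/(1+0.00525)^t    t·PV
  1        50.00        49.7389        49.7389
  2        50.00        49.4791        98.9582
  3        50.00        49.2207       147.6621
  4        50.00        48.9636       195.8546
  5        50.00        48.7079       243.5396
  6     1,050.00     1,017.5243     6,105.1461
  Σ                  1,263.6346     6,840.8994
P = 1,263.6346; D_Mac = 5.41367 half-year periods = 2.70683 yrs; D_mod = 2.69270 yrs.
DV01 ≈ 2.69270 × 1,263.6346 × 0.0001 = 0.340259.

$0.3403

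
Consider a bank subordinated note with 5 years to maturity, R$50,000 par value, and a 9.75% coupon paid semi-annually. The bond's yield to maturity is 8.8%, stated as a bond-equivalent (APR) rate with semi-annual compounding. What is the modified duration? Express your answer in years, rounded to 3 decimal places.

Periodic yield y = 0.044. First find Macaulay duration:
  t   CF        PV=CF/(1+0.044)^t    t·PV
  1     2,437.50     2,334.7701     2,334.7701
  2     2,437.50     2,236.3698     4,472.7397
  3     2,437.50     2,142.1167     6,426.3501
  4     2,437.50     2,051.8359     8,207.3437
  5     2,437.50     1,965.3601     9,826.8004
  6     2,437.50     1,882.5288    11,295.1729
  7     2,437.50     1,803.1885    12,622.3196
  8     2,437.50     1,727.1921    13,817.5365
  9     2,437.50     1,654.3985    14,889.5868
  10   52,437.50    34,090.7842   340,907.8420
  Σ                 51,888.5448   424,800.4619
P = 51,888.5448; Macaulay duration = 424,800.4619 / 51,888.5448 = 8.18679 half-year periods = 4.09339 years.
Modified duration = D_Mac / (1 + y) = 4.09339 / 1.044 = 3.92087 years.

3.921 years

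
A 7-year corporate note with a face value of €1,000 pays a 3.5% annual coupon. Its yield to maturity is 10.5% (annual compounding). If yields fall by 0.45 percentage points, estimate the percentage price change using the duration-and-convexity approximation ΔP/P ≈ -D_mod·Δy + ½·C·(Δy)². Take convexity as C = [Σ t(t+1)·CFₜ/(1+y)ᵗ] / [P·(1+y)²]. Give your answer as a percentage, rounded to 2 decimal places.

With y = 0.105:
  t   CF        PV=CF/(1+0.105)^t    t·PV        t(t+1)·PV
  1        35.00        31.6742        31.6742          63.3484
  2        35.00        28.6644        57.3289         171.9867
  3        35.00        25.9407        77.8220         311.2881
  4        35.00        23.4757        93.9029         469.5144
  5        35.00        21.2450       106.2250         637.3499
  6        35.00        19.2262       115.3574         807.5021
  7     1,035.00       514.5225     3,601.6578      28,813.2622
  Σ                    664.7488     4,083.9682      31,274.2517
P = 664.7488; D_Mac = 6.14363 yrs; D_mod = 5.55984 yrs; C = 38.53051.
Duration effect: -5.55984 × (-0.0045) = +0.025019
Convexity effect: 0.5 × 38.53051 × (-0.0045)² = +0.0003901
ΔP/P ≈ +0.025019 + 0.0003901 = +0.025409 = +2.5409%.

+2.54%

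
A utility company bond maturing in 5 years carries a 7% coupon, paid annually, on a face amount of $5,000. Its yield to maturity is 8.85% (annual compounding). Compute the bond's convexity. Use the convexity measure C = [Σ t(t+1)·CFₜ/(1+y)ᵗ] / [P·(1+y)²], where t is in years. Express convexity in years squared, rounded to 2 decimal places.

21.05

With y = 0.0885:
  t   CF        PV=CF/(1+0.0885)^t    t·PV        t(t+1)·PV
  1       350.00       321.5434       321.5434         643.0868
  2       350.00       295.4005       590.8009       1,772.4028
  3       350.00       271.3831       814.1492       3,256.5968
  4       350.00       249.3184       997.2736       4,986.3678
  5     5,350.00     3,501.1572    17,505.7862     105,034.7171
  Σ                  4,638.8026    20,229.5533     115,693.1712
P = 4,638.8026.
Convexity = Σ t(t+1)·PV / [P·(1+y)²] = 115,693.1712 / (4,638.8026 × 1.184832) = 21.04965.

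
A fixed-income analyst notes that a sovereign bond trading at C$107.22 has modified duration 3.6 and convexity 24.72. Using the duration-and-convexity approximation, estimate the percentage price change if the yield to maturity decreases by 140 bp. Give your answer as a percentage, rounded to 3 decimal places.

+5.282%

Duration effect: -D_mod·Δy = -3.6 × (-0.014) = +0.050400
Convexity effect: ½·C·(Δy)² = 0.5 × 24.72 × (-0.014)² = +0.00242256
ΔP/P ≈ +0.050400 + 0.00242256 = +0.05282256
= +5.282256%.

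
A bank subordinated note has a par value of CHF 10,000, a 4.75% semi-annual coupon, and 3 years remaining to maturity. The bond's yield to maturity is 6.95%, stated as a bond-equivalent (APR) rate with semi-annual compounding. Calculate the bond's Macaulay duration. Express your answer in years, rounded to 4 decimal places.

Periodic yield y = 0.03475. Discount each cash flow and weight by its period:
  t   CF        PV=CF/(1+0.03475)^t    t·PV
  1       237.50       229.5240       229.5240
  2       237.50       221.8159       443.6319
  3       237.50       214.3667       643.1001
  4       237.50       207.1676       828.6705
  5       237.50       200.2103     1,001.0516
  6    10,237.50     8,340.2929    50,041.7576
  Σ                  9,413.3775    53,187.7356
Price P = Σ PV = 9,413.3775.
Macaulay duration = Σ(t·PV) / P = 53,187.7356 / 9,413.3775 = 5.65023 half-year periods.
In years: 5.65023 / 2 = 2.82511 years.

2.8251 years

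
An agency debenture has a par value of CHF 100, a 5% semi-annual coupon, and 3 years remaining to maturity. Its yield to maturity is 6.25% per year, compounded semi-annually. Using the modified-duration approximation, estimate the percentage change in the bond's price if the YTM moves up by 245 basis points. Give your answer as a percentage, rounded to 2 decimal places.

-6.70%

Periodic yield y = 0.03125. Modified duration first:
  t   CF        PV=CF/(1+0.03125)^t    t·PV
  1         2.50         2.4242         2.4242
  2         2.50         2.3508         4.7016
  3         2.50         2.2795         6.8386
  4         2.50         2.2105         8.8419
  5         2.50         2.1435        10.7174
  6       102.50        85.2197       511.3183
  Σ                     96.6282       544.8420
P = 96.6282; D_Mac = 5.63854 half-year periods = 2.81927 yrs; D_mod = 2.81927/(1+0.03125) = 2.73384 yrs.
ΔP/P ≈ -D_mod · Δy = -2.73384 × (+0.0245) = -0.066979 = -6.6979%.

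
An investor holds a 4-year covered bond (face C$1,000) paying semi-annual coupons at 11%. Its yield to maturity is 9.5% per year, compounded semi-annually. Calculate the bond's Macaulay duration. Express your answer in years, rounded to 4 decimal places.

Periodic yield y = 0.0475. Discount each cash flow and weight by its period:
  t   CF        PV=CF/(1+0.0475)^t    t·PV
  1        55.00        52.5060        52.5060
  2        55.00        50.1250       100.2501
  3        55.00        47.8521       143.5562
  4        55.00        45.6822       182.7286
  5        55.00        43.6106       218.0532
  6        55.00        41.6331       249.7985
  7        55.00        39.7452       278.2163
  8     1,055.00       727.8137     5,822.5093
  Σ                  1,048.9678     7,047.6181
Price P = Σ PV = 1,048.9678.
Macaulay duration = Σ(t·PV) / P = 7,047.6181 / 1,048.9678 = 6.71862 half-year periods.
In years: 6.71862 / 2 = 3.35931 years.

3.3593 years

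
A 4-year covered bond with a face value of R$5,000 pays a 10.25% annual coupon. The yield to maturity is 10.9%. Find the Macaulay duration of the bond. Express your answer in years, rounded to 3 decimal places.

3.470 years

Periodic yield y = 0.109. Discount each cash flow and weight by its year:
  t   CF        PV=CF/(1+0.109)^t    t·PV
  1       512.50       462.1280       462.1280
  2       512.50       416.7070       833.4140
  3       512.50       375.7502     1,127.2506
  4     5,512.50     3,644.3696    14,577.4785
  Σ                  4,898.9549    17,000.2711
Price P = Σ PV = 4,898.9549.
Macaulay duration = Σ(t·PV) / P = 17,000.2711 / 4,898.9549 = 3.47018 years.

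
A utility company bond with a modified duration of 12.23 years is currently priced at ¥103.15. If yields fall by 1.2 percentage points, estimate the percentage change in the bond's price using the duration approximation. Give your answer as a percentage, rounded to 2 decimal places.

+14.68%

Duration approximation: ΔP/P ≈ -D_mod · Δy = -12.23 × (-0.012) = +0.146760.
As a percentage: +14.6760%.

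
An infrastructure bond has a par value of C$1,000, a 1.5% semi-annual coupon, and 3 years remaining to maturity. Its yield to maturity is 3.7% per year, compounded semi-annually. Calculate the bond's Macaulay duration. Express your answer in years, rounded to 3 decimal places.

Periodic yield y = 0.0185. Discount each cash flow and weight by its period:
  t   CF        PV=CF/(1+0.0185)^t    t·PV
  1         7.50         7.3638         7.3638
  2         7.50         7.2300        14.4600
  3         7.50         7.0987        21.2961
  4         7.50         6.9697        27.8790
  5         7.50         6.8432        34.2158
  6     1,007.50       902.5658     5,415.3946
  Σ                    938.0711     5,520.6092
Price P = Σ PV = 938.0711.
Macaulay duration = Σ(t·PV) / P = 5,520.6092 / 938.0711 = 5.88506 half-year periods.
In years: 5.88506 / 2 = 2.94253 years.

2.943 years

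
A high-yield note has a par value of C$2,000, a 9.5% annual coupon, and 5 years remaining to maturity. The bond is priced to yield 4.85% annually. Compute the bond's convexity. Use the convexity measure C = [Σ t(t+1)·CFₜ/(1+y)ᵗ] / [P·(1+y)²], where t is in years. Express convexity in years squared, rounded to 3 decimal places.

With y = 0.0485:
  t   CF        PV=CF/(1+0.0485)^t    t·PV        t(t+1)·PV
  1       190.00       181.2113       181.2113         362.4225
  2       190.00       172.8290       345.6581       1,036.9743
  3       190.00       164.8346       494.5037       1,978.0148
  4       190.00       157.2099       628.8396       3,144.1978
  5     2,190.00     1,728.2316     8,641.1580      51,846.9479
  Σ                  2,404.3164    10,291.3706      58,368.5573
P = 2,404.3164.
Convexity = Σ t(t+1)·PV / [P·(1+y)²] = 58,368.5573 / (2,404.3164 × 1.099352) = 22.08261.

22.083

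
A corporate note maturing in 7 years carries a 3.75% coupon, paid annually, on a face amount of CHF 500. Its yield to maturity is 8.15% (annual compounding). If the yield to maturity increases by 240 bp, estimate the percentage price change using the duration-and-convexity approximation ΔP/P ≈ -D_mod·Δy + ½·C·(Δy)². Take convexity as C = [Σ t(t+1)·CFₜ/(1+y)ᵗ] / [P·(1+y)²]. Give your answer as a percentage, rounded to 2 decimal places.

-12.52%

With y = 0.0815:
  t   CF        PV=CF/(1+0.0815)^t    t·PV        t(t+1)·PV
  1        18.75        17.3370        17.3370          34.6741
  2        18.75        16.0305        32.0611          96.1833
  3        18.75        14.8225        44.4675         177.8701
  4        18.75        13.7055        54.8220         274.1102
  5        18.75        12.6727        63.3634         380.1806
  6        18.75        11.7177        70.3062         492.1431
  7       518.75       299.7591     2,098.3140      16,786.5122
  Σ                    386.0451     2,380.6713      18,241.6735
P = 386.0451; D_Mac = 6.16682 yrs; D_mod = 5.70210 yrs; C = 40.39927.
Duration effect: -5.70210 × (+0.024) = -0.136850
Convexity effect: 0.5 × 40.39927 × (0.024)² = +0.0116350
ΔP/P ≈ -0.136850 + 0.0116350 = -0.125215 = -12.5215%.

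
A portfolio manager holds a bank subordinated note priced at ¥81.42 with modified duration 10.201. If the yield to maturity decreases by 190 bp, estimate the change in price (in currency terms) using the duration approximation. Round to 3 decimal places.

Duration approximation: ΔP/P ≈ -D_mod · Δy = -10.201 × (-0.019) = +0.193819.
ΔP ≈ 81.42 × (+0.193819) = +15.78074298.

+¥15.781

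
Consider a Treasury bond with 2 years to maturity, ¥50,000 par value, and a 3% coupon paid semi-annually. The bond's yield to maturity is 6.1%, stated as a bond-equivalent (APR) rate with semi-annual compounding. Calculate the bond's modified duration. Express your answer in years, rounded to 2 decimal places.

1.90 years

Periodic yield y = 0.0305. First find Macaulay duration:
  t   CF        PV=CF/(1+0.0305)^t    t·PV
  1       750.00       727.8020       727.8020
  2       750.00       706.2611     1,412.5222
  3       750.00       685.3577     2,056.0730
  4    50,750.00    45,003.2690   180,013.0762
  Σ                 47,122.6898   184,209.4734
P = 47,122.6898; Macaulay duration = 184,209.4734 / 47,122.6898 = 3.90915 half-year periods = 1.95457 years.
Modified duration = D_Mac / (1 + y) = 1.95457 / 1.0305 = 1.89672 years.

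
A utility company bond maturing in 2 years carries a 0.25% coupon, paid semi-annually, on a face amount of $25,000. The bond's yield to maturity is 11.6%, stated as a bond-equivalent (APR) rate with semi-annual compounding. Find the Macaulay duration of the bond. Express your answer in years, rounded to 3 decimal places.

Periodic yield y = 0.058. Discount each cash flow and weight by its period:
  t   CF        PV=CF/(1+0.058)^t    t·PV
  1        31.25        29.5369        29.5369
  2        31.25        27.9176        55.8353
  3        31.25        26.3872        79.1615
  4    25,031.25    19,977.4415    79,909.7659
  Σ                 20,061.2832    80,074.2996
Price P = Σ PV = 20,061.2832.
Macaulay duration = Σ(t·PV) / P = 80,074.2996 / 20,061.2832 = 3.99148 half-year periods.
In years: 3.99148 / 2 = 1.99574 years.

1.996 years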